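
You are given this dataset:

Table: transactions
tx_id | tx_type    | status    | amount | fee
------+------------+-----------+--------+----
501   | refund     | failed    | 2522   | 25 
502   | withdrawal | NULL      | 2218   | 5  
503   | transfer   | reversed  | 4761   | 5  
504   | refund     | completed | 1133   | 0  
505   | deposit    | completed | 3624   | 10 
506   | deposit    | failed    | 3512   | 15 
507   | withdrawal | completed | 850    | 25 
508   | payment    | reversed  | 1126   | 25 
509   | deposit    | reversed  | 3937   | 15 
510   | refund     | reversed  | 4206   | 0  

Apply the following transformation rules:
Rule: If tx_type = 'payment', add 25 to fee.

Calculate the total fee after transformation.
150

Step 1: Count records where tx_type = 'payment': 1
Step 2: Total bonus added: 1 × 25 = 25
Step 3: Original sum of fee: 125
Step 4: Final sum = 125 + 25 = 150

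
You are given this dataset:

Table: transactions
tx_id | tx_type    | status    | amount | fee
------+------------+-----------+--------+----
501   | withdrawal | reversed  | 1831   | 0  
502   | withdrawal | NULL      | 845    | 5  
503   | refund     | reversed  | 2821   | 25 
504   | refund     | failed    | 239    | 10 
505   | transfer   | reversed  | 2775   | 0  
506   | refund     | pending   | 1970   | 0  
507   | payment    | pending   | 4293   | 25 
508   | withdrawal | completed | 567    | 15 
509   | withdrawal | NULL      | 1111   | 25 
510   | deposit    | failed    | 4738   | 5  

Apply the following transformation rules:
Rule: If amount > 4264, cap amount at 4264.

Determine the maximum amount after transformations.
4264

Step 1: Original maximum amount = 4738
Step 2: Apply cap at 4264
Step 3: 2 records had amount > 4264 and were capped
Step 4: Maximum after transformation = 4264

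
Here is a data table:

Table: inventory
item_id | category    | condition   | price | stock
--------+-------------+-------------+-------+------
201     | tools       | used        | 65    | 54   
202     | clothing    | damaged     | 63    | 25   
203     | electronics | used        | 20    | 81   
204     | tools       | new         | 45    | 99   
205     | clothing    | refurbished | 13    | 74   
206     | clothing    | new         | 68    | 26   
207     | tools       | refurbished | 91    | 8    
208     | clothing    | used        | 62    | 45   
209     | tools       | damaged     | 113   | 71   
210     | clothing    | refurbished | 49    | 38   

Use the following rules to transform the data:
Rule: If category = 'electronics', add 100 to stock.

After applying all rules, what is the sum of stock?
621

Step 1: Count records where category = 'electronics': 1
Step 2: Total bonus added: 1 × 100 = 100
Step 3: Original sum of stock: 521
Step 4: Final sum = 521 + 100 = 621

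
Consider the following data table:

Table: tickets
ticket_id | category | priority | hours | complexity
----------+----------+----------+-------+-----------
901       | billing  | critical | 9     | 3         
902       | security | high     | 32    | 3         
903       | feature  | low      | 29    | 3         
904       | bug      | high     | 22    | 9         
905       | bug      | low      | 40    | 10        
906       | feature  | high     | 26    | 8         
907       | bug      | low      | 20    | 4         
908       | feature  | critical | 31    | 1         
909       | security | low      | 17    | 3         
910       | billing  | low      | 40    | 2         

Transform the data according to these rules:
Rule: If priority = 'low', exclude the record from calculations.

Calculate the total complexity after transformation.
24

Step 1: Identify records where priority = 'low'
Step 2: The excluded records sum to 22
Step 3: Original total complexity = 46
Step 4: Remaining total = 46 - 22 = 24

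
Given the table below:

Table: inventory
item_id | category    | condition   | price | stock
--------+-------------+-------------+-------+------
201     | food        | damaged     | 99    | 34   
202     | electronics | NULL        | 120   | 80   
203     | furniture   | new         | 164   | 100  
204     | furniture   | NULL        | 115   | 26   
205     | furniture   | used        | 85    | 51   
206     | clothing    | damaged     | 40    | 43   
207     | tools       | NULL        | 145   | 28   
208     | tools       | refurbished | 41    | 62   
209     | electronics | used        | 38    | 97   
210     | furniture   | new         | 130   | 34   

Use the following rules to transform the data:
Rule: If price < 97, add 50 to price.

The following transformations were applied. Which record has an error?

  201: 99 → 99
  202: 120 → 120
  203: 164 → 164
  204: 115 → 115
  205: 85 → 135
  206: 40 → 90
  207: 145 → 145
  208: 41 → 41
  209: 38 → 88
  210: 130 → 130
Record 208 has an error. The correct transformed value should be 91, not 41.

Step 1: Check each record against the rule
Step 2: Record 208 has price = 41
Step 3: Since 41 < 97, the bonus should have been applied
Step 4: Correct value = 91, but claimed value = 41
Conclusion: Record 208 has the error.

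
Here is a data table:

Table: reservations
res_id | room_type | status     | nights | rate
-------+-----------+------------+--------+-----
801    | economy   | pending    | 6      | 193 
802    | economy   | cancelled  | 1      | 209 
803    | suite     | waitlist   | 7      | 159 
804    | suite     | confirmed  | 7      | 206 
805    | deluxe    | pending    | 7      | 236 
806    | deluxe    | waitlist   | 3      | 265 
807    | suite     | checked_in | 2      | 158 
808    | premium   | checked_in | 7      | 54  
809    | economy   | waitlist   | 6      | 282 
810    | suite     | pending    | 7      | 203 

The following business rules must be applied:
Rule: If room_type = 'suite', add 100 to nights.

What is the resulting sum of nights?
453

Step 1: Count records where room_type = 'suite': 4
Step 2: Total bonus added: 4 × 100 = 400
Step 3: Original sum of nights: 53
Step 4: Final sum = 53 + 400 = 453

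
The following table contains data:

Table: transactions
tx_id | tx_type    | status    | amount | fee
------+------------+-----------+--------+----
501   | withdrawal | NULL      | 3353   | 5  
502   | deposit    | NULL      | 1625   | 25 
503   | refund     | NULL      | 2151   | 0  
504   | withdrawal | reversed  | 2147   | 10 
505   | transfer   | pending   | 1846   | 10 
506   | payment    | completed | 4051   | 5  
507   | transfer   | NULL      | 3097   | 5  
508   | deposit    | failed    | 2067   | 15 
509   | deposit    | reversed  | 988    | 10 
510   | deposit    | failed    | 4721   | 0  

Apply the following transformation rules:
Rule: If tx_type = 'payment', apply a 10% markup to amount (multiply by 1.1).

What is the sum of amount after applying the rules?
26451.1

Step 1: Records with tx_type = 'payment' have total amount = 4051
Step 2: Apply multiplier: 4051 × 1.1 = 4456.1
Step 3: Other records total: 21995
Step 4: Final sum = 4456.1 + 21995 = 26451.1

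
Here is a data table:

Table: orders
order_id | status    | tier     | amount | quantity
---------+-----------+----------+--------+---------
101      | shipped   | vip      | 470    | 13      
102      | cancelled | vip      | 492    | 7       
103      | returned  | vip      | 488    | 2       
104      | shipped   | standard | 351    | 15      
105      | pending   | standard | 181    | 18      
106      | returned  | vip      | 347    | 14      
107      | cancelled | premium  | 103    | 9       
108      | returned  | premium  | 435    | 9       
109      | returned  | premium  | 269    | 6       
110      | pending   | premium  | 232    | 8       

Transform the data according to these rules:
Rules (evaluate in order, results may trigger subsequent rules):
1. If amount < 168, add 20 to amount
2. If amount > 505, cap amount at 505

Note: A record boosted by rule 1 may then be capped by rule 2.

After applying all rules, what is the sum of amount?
3388

Step 1: Apply rule 1 to records with amount < 168
  - 1 records get bonus of 20
  - Of these, 0 records then exceed 505 and get capped
Step 2: Apply rule 2 to records with amount > 505
  - 0 records (original) are capped
Step 3: Calculate final sum = 3388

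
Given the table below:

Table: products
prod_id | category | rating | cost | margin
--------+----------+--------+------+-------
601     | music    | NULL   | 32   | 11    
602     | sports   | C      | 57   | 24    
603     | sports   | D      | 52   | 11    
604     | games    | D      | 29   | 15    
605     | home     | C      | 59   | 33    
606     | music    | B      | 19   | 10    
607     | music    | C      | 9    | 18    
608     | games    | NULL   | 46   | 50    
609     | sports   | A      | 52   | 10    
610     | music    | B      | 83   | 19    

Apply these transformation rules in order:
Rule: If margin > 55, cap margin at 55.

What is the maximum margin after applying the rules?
50

Step 1: Original maximum margin = 50
Step 2: Check cap of 55 against maximum
Step 3: No records exceed the cap (max 50 <= cap 55), so no capping applies
Step 4: Maximum after transformation = 50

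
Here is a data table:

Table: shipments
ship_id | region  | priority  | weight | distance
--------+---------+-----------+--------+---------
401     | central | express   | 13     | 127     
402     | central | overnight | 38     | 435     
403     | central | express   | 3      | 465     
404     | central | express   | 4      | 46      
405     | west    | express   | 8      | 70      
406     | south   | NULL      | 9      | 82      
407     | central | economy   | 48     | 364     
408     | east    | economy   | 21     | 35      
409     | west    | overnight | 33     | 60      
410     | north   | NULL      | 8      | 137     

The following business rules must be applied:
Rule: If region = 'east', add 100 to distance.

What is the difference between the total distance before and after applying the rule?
100

Step 1: Original sum of distance = 1821
Step 2: 1 records have region = 'east'
Step 3: Each affected record changes by 100
Step 4: Total change = 1 × 100 = 100
Step 5: New sum = 1821 + 100 = 1921
Step 6: Difference = |1921 - 1821| = 100
        (Sum increased by 100)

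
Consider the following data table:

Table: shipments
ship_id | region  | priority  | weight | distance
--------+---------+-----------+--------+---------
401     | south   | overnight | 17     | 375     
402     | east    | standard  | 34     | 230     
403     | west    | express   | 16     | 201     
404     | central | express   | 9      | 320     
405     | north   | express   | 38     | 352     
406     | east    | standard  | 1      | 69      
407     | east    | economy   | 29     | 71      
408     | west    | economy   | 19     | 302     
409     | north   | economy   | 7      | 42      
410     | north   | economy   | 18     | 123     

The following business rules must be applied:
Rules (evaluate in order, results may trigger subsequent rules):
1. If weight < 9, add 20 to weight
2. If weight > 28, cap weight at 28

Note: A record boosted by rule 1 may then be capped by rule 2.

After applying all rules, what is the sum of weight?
211

Step 1: Apply rule 1 to records with weight < 9
  - 2 records get bonus of 20
  - Of these, 0 records then exceed 28 and get capped
Step 2: Apply rule 2 to records with weight > 28
  - 3 records (original) are capped
Step 3: Calculate final sum = 211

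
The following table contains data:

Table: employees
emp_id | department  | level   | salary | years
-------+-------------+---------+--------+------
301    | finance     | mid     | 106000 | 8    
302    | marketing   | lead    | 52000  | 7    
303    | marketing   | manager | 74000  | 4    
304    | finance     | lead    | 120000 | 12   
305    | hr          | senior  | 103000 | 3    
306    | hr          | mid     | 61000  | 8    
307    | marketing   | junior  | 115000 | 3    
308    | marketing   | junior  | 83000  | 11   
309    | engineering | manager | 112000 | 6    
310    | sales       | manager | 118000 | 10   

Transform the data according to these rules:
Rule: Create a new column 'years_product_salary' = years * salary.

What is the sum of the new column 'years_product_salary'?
6855000

Step 1: For each record, compute years * salary
Example calculations:
  8 * 106000 = 848000
  7 * 52000 = 364000
  4 * 74000 = 296000
  ...
Step 2: Sum all derived values
Step 3: Total = 6855000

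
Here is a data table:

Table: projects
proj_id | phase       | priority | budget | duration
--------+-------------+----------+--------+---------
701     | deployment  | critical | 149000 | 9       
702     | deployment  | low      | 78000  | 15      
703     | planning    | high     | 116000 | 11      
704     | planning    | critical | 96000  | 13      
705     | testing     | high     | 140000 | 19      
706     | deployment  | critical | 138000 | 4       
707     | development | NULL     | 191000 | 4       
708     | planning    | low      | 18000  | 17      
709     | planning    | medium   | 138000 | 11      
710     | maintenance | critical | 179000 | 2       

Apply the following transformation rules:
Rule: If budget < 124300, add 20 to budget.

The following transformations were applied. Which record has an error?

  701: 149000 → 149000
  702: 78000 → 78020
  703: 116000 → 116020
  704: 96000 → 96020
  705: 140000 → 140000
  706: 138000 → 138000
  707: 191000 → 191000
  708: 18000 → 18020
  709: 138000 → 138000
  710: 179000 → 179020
Record 710 has an error. The correct transformed value should be 179000, not 179020.

Step 1: Check each record against the rule
Step 2: Record 710 has budget = 179000
Step 3: Since 179000 >= 124300, the bonus should not have been applied
Step 4: Correct value = 179000, but claimed value = 179020
Conclusion: Record 710 has the error.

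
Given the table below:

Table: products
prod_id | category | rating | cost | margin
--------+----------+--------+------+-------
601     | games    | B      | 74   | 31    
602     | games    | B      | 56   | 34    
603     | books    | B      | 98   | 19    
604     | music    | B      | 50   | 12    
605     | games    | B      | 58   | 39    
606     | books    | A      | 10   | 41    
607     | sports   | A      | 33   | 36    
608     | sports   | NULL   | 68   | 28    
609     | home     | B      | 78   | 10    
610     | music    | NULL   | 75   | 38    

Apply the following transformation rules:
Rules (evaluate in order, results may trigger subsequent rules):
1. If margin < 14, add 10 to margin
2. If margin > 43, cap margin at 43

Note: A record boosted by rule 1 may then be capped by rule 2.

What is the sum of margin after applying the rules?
308

Step 1: Apply rule 1 to records with margin < 14
  - 2 records get bonus of 10
  - Of these, 0 records then exceed 43 and get capped
Step 2: Apply rule 2 to records with margin > 43
  - 0 records (original) are capped
Step 3: Calculate final sum = 308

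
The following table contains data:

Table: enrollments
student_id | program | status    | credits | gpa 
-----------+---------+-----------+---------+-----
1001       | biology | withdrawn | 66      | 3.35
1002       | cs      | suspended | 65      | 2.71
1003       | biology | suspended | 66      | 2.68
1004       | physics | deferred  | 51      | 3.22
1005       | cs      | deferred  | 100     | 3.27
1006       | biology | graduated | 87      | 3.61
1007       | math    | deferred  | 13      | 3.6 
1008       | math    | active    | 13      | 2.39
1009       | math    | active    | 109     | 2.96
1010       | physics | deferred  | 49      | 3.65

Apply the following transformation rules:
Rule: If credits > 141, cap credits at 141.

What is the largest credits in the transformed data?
109

Step 1: Original maximum credits = 109
Step 2: Check cap of 141 against maximum
Step 3: No records exceed the cap (max 109 <= cap 141), so no capping applies
Step 4: Maximum after transformation = 109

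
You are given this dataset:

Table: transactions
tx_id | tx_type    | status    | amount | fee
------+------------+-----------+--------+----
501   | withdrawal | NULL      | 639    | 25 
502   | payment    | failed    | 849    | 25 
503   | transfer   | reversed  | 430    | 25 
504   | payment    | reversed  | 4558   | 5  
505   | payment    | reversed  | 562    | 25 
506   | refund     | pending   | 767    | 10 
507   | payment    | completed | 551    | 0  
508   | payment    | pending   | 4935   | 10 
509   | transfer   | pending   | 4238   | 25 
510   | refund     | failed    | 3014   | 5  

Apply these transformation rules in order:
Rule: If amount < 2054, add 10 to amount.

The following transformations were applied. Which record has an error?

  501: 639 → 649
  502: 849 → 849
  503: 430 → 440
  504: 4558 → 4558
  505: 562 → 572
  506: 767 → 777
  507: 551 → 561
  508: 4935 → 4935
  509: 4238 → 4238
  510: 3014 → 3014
Record 502 has an error. The correct transformed value should be 859, not 849.

Step 1: Check each record against the rule
Step 2: Record 502 has amount = 849
Step 3: Since 849 < 2054, the bonus should have been applied
Step 4: Correct value = 859, but claimed value = 849
Conclusion: Record 502 has the error.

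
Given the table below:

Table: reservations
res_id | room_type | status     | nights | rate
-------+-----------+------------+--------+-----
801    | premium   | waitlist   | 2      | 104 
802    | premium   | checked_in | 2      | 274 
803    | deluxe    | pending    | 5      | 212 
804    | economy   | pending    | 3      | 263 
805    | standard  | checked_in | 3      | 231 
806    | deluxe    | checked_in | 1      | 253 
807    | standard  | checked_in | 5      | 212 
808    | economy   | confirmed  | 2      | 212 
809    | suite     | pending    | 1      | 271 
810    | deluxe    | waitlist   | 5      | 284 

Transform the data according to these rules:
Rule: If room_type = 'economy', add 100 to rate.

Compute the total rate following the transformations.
2516

Step 1: Count records where room_type = 'economy': 2
Step 2: Total bonus added: 2 × 100 = 200
Step 3: Original sum of rate: 2316
Step 4: Final sum = 2316 + 200 = 2516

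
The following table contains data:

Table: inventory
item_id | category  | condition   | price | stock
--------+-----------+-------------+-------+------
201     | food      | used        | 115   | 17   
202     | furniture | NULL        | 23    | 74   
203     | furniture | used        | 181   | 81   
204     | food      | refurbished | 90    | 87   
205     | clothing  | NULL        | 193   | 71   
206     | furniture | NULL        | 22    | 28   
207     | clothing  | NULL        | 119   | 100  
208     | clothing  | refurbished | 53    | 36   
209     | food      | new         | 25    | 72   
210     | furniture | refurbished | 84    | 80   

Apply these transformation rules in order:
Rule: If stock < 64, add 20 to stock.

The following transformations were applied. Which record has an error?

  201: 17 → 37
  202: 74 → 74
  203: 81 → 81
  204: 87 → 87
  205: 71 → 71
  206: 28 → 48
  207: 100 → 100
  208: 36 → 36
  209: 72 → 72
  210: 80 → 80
Record 208 has an error. The correct transformed value should be 56, not 36.

Step 1: Check each record against the rule
Step 2: Record 208 has stock = 36
Step 3: Since 36 < 64, the bonus should have been applied
Step 4: Correct value = 56, but claimed value = 36
Conclusion: Record 208 has the error.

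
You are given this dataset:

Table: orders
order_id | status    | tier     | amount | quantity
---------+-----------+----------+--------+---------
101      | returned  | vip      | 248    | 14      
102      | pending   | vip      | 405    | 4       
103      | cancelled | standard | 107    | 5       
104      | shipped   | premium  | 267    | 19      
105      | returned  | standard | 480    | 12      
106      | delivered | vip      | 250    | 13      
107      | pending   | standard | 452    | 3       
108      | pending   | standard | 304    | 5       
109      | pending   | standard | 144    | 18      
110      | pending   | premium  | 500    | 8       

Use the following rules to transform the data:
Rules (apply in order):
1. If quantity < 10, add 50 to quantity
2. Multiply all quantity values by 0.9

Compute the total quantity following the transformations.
315.9

Step 1: Apply Rule 1 - Add 50 to records with quantity < 10
  - 5 records affected: 25 + (5 × 50) = 275
  - Unaffected records: 76
  - Sum after Rule 1: 351
Step 2: Apply Rule 2 - Multiply all by 0.9
  - 351 × 0.9 = 315.9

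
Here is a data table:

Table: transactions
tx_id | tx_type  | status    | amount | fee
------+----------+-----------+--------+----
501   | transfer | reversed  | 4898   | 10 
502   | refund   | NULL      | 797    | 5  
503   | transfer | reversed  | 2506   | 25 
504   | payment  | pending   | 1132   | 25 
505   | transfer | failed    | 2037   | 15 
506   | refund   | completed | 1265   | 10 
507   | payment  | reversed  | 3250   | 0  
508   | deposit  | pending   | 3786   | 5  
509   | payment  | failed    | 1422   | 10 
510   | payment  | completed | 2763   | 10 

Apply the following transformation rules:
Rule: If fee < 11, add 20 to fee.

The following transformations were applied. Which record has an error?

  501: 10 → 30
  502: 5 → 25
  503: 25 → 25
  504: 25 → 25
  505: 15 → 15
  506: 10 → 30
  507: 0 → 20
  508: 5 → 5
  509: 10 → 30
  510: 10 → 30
Record 508 has an error. The correct transformed value should be 25, not 5.

Step 1: Check each record against the rule
Step 2: Record 508 has fee = 5
Step 3: Since 5 < 11, the bonus should have been applied
Step 4: Correct value = 25, but claimed value = 5
Conclusion: Record 508 has the error.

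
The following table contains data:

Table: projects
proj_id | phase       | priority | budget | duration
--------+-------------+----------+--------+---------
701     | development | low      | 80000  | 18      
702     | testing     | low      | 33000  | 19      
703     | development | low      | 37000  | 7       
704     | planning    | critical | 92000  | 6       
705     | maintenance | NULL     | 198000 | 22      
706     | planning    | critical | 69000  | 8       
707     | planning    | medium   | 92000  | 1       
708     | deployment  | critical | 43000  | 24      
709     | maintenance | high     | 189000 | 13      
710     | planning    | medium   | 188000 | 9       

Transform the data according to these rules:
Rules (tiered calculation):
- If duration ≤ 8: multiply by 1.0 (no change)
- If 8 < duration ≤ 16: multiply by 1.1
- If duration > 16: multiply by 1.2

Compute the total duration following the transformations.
145.8

Step 1: Tier 1 (duration ≤ 8): 4 records, sum = 22 × 1.0 = 22.0
Step 2: Tier 2 (8 < duration ≤ 16): 2 records, sum = 22 × 1.1 = 24.2
Step 3: Tier 3 (duration > 16): 4 records, sum = 83 × 1.2 = 99.6
Step 4: Final sum = 22.0 + 24.2 + 99.6 = 145.8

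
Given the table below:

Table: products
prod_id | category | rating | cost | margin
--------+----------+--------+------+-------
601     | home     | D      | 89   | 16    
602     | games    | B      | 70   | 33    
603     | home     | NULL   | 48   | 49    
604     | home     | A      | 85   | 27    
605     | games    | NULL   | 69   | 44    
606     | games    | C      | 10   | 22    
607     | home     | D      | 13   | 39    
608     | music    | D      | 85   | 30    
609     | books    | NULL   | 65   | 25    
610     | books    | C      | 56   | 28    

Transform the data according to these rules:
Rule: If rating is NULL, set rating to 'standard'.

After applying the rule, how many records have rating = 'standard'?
3

Step 1: Count records where rating IS NULL
Step 2: Found 3 records with NULL rating
Step 3: These records will have rating set to 'standard'
Step 4: Records already having rating = 'standard': 0
Step 5: Answer: 3 + 0 = 3 records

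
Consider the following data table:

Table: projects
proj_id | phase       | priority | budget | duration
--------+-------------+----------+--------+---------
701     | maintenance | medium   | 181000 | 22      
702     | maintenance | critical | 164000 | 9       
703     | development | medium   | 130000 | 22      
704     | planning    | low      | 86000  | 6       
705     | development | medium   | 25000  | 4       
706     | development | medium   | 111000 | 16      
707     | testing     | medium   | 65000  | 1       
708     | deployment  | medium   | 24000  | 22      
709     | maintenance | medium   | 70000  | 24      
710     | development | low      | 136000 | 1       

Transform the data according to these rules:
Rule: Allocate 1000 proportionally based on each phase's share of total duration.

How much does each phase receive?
deployment: 173.23, development: 338.58, maintenance: 433.07, planning: 47.24, testing: 7.87

Step 1: Calculate total duration = 127
Step 2: Calculate each phase's proportion:
  deployment: 22/127 = 17.32% → 173.23
  development: 43/127 = 33.86% → 338.58
  maintenance: 55/127 = 43.31% → 433.07
  planning: 6/127 = 4.72% → 47.24
  testing: 1/127 = 0.79% → 7.87
Step 3: Verify: sum of allocations ≈ 1000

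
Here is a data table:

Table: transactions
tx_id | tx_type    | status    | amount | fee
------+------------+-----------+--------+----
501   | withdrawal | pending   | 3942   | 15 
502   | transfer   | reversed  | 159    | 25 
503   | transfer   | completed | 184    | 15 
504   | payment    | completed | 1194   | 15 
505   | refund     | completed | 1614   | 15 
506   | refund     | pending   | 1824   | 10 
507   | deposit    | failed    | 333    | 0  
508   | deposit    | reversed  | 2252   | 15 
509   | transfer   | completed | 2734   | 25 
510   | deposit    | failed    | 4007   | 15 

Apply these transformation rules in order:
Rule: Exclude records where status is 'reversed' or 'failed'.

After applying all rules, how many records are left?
6

Step 1: Count records to exclude
  - 2 (reversed) + 2 (failed) = 4 records
Step 2: Total records: 10
Step 3: Remaining = 10 - 4 = 6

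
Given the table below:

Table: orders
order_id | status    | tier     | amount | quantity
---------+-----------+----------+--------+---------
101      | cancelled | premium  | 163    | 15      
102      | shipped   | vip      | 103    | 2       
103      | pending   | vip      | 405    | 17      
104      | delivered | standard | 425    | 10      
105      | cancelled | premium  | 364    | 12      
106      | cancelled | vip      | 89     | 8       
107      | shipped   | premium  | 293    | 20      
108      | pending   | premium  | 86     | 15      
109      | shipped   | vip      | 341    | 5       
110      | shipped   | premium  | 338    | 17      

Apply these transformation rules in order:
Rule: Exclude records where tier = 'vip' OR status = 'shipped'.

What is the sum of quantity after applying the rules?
52

Step 1: Find records where tier = 'vip' OR status = 'shipped'
Step 2: 6 records match, summing to 69
Step 3: Original sum: 121
Step 4: Remaining sum = 121 - 69 = 52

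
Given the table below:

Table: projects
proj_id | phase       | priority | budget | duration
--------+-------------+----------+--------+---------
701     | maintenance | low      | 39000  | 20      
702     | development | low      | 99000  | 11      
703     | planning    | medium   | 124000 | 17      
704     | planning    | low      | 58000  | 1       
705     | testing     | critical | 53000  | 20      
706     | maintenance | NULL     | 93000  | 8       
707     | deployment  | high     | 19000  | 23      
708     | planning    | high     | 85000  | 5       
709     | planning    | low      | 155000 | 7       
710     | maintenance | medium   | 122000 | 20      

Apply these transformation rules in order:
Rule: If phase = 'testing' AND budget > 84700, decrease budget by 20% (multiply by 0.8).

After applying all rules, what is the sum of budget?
847000

Step 1: Find records where phase = 'testing' AND budget > 84700
Step 2: 0 records match, summing to 0
Step 3: After multiplier: 0 × 0.8 = 0.0
Step 4: Unaffected records sum: 847000
Step 5: Final sum = 0.0 + 847000 = 847000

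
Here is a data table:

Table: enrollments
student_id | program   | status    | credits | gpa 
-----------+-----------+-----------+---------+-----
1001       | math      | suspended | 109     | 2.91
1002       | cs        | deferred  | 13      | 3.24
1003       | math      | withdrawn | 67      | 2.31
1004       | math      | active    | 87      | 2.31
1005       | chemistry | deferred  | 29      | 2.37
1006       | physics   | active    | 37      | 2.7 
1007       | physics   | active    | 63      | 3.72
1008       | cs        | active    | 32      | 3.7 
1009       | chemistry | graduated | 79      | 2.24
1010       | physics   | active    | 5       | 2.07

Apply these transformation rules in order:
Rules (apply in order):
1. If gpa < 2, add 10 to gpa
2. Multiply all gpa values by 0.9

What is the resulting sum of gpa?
24.81

Step 1: Apply Rule 1 - Add 10 to records with gpa < 2
  - 0 records affected: 0 + (0 × 10) = 0
  - Unaffected records: 27.57
  - Sum after Rule 1: 27.57
Step 2: Apply Rule 2 - Multiply all by 0.9
  - 27.57 × 0.9 = 24.81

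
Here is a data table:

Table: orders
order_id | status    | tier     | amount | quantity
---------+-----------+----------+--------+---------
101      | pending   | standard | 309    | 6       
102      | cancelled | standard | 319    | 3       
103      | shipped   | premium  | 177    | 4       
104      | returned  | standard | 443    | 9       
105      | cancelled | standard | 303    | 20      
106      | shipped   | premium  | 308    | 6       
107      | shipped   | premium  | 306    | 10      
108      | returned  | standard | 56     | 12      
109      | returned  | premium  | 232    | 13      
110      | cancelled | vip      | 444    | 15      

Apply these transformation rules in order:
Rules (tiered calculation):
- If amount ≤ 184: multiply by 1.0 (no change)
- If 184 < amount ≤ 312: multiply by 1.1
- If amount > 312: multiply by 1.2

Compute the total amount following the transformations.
3284.0

Step 1: Tier 1 (amount ≤ 184): 2 records, sum = 233 × 1.0 = 233.0
Step 2: Tier 2 (184 < amount ≤ 312): 5 records, sum = 1458 × 1.1 = 1603.8
Step 3: Tier 3 (amount > 312): 3 records, sum = 1206 × 1.2 = 1447.2
Step 4: Final sum = 233.0 + 1603.8 + 1447.2 = 3284.0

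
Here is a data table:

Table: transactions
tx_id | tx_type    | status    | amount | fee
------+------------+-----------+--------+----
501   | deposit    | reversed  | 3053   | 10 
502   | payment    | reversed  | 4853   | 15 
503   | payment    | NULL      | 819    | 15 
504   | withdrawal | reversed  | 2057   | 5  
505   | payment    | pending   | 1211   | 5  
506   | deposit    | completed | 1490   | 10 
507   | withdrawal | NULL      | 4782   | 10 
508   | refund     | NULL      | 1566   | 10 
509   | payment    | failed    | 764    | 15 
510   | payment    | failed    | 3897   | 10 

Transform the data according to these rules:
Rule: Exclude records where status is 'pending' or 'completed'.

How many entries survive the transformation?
8

Step 1: Count records to exclude
  - 1 (pending) + 1 (completed) = 2 records
Step 2: Total records: 10
Step 3: Remaining = 10 - 2 = 8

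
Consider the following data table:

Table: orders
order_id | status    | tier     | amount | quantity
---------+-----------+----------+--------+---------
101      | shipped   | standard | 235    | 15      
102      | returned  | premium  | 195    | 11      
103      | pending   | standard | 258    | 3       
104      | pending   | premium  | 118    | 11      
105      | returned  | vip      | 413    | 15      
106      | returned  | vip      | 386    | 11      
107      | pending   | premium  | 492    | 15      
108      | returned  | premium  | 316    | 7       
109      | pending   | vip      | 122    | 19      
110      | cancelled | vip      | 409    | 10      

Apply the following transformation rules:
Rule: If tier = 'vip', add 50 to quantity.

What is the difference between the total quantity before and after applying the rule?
200

Step 1: Original sum of quantity = 117
Step 2: 4 records have tier = 'vip'
Step 3: Each affected record changes by 50
Step 4: Total change = 4 × 50 = 200
Step 5: New sum = 117 + 200 = 317
Step 6: Difference = |317 - 117| = 200
        (Sum increased by 200)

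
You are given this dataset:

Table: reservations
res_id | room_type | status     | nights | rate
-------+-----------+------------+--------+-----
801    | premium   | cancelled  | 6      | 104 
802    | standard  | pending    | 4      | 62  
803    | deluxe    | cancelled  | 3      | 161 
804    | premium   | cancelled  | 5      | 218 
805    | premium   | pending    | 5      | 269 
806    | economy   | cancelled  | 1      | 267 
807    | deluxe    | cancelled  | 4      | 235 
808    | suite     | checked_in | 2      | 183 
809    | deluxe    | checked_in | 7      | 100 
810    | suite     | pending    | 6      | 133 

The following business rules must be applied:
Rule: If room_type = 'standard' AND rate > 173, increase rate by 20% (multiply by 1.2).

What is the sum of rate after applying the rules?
1732

Step 1: Find records where room_type = 'standard' AND rate > 173
Step 2: 0 records match, summing to 0
Step 3: After multiplier: 0 × 1.2 = 0.0
Step 4: Unaffected records sum: 1732
Step 5: Final sum = 0.0 + 1732 = 1732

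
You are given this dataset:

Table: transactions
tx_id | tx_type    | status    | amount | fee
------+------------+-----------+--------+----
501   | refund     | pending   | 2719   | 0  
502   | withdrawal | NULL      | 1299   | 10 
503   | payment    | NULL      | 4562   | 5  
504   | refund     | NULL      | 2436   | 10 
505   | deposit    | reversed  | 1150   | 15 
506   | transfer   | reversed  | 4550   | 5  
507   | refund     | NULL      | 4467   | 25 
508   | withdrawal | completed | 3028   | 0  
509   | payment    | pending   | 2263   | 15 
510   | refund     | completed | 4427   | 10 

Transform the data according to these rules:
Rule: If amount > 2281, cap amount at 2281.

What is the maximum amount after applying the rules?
2281

Step 1: Original maximum amount = 4562
Step 2: Apply cap at 2281
Step 3: 7 records had amount > 2281 and were capped
Step 4: Maximum after transformation = 2281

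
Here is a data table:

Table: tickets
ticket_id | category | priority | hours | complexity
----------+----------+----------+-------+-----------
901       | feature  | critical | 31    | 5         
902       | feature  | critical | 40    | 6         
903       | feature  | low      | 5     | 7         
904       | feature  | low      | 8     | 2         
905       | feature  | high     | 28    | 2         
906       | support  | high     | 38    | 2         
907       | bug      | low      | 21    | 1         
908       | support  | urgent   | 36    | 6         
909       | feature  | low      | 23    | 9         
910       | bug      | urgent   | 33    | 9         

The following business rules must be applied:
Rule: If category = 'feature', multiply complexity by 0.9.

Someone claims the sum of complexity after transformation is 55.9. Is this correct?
No, the correct result is 45.9.

Step 1: Calculate the correct sum after transformation
Step 2: Apply multiplier 0.9 to records where category = 'feature'
Step 3: Correct result = 45.9
Step 4: Claimed result = 55.9
Step 5: 45.9 ≠ 55.9
Conclusion: The claimed result is incorrect. The correct answer is 45.9.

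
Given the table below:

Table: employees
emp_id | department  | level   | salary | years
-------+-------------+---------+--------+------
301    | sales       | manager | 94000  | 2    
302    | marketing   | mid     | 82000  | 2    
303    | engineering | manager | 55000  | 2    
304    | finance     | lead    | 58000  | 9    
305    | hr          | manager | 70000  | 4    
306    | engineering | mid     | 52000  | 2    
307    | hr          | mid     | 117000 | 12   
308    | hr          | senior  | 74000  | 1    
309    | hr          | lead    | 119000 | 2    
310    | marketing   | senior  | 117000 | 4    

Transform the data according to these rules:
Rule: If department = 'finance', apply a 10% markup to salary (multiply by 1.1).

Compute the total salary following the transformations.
843800.0

Step 1: Records with department = 'finance' have total salary = 58000
Step 2: Apply multiplier: 58000 × 1.1 = 63800.0
Step 3: Other records total: 780000
Step 4: Final sum = 63800.0 + 780000 = 843800.0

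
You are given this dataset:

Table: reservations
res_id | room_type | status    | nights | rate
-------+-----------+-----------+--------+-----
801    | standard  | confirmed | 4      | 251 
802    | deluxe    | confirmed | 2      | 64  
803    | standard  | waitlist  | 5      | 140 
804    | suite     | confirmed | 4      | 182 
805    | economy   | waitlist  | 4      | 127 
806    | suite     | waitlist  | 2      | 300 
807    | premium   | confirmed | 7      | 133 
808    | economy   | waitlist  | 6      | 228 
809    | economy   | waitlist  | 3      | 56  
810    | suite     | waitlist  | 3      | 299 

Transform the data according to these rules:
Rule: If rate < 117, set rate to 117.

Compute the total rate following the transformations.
1894

Step 1: 2 records have rate < 117
Step 2: These records originally summed to 120
Step 3: After setting to minimum: 2 × 117 = 234
Step 4: Unaffected records sum: 1660
Step 5: Final sum = 234 + 1660 = 1894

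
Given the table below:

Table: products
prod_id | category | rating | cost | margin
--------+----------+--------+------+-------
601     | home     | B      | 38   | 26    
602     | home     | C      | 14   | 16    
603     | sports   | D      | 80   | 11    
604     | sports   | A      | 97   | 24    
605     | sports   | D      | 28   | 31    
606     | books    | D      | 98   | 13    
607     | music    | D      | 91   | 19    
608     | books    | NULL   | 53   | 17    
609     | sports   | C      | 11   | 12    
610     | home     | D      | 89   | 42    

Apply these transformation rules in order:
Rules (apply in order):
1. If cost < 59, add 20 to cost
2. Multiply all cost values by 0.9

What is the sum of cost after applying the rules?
629.1

Step 1: Apply Rule 1 - Add 20 to records with cost < 59
  - 5 records affected: 144 + (5 × 20) = 244
  - Unaffected records: 455
  - Sum after Rule 1: 699
Step 2: Apply Rule 2 - Multiply all by 0.9
  - 699 × 0.9 = 629.1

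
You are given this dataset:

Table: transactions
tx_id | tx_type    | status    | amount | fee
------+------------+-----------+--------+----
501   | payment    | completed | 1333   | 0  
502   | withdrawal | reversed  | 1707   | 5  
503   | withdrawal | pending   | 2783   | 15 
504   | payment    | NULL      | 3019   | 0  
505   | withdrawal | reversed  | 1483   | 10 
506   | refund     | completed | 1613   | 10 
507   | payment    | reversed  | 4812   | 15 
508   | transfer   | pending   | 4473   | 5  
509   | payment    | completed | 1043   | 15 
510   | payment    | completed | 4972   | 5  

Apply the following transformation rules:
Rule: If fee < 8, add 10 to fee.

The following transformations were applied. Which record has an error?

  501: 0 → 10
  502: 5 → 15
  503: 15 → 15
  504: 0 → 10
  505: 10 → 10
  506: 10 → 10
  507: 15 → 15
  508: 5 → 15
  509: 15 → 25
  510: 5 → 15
Record 509 has an error. The correct transformed value should be 15, not 25.

Step 1: Check each record against the rule
Step 2: Record 509 has fee = 15
Step 3: Since 15 >= 8, the bonus should not have been applied
Step 4: Correct value = 15, but claimed value = 25
Conclusion: Record 509 has the error.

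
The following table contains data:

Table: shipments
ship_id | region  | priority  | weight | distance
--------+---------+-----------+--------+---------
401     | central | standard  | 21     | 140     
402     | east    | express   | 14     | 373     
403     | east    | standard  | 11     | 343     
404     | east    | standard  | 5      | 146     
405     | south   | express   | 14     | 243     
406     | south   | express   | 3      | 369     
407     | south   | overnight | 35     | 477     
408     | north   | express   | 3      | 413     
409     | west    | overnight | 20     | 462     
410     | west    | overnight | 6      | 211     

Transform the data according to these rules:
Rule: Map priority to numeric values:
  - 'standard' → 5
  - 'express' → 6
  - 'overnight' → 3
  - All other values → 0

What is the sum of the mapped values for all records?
48

Step 1: Apply mapping to each record
Step 2: Count by status:
  'standard': 3 records × 5 = 15
  'express': 4 records × 6 = 24
  'overnight': 3 records × 3 = 9
Step 3: Sum all mapped values = 48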